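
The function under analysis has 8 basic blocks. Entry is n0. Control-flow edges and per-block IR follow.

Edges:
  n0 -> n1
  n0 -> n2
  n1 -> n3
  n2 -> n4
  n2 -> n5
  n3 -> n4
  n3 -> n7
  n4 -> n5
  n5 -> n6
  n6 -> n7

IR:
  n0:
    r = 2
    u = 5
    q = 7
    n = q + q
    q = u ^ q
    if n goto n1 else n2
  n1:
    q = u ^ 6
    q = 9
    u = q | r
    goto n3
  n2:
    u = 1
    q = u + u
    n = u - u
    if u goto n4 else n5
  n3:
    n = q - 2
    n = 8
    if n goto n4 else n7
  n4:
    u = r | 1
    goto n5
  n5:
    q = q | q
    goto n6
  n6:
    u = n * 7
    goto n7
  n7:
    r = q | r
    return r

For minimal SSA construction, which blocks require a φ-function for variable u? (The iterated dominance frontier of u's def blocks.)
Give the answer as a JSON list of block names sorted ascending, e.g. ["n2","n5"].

idom tree: n1←n0 n2←n0 n3←n1 n4←n0 n5←n0 n6←n5 n7←n0
Dom at joins:
  n4: preds {n2,n3}: {n0,n2} ∩ {n0,n1,n3} = {n0}; idom=n0
  n5: preds {n2,n4}: {n0,n2} ∩ {n0,n4} = {n0}; idom=n0
  n7: preds {n3,n6}: {n0,n1,n3} ∩ {n0,n5,n6} = {n0}; idom=n0

DF derivation:
  join n4 pred n2: n2 stop@n0
  join n4 pred n3: n3→n1 stop@n0
  join n5 pred n2: n2 stop@n0
  join n5 pred n4: n4 stop@n0
  join n7 pred n3: n3→n1 stop@n0
  join n7 pred n6: n6→n5 stop@n0
  n0: DF=∅
  n1: DF={n4,n7}
  n2: DF={n4,n5}
  n3: DF={n4,n7}
  n4: DF={n5}
  n5: DF={n7}
  n6: DF={n7}
  n7: DF=∅

φ for u: defs {n0,n1,n2,n4,n6}
  DF⁺ = {n4,n5,n7}

Answer: ["n4", "n5", "n7"]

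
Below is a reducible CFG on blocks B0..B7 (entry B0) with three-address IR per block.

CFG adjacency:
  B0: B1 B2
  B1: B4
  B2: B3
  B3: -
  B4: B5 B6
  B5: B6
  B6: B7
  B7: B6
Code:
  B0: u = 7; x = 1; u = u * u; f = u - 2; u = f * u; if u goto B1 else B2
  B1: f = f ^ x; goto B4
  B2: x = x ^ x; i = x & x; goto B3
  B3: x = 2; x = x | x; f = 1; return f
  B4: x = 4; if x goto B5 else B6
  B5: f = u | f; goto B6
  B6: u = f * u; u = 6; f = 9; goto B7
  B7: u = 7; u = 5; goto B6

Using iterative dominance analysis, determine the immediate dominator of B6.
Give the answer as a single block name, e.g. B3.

Answer: B4

Analysis:
idom tree: B1←B0 B2←B0 B3←B2 B4←B1 B5←B4 B6←B4 B7←B6
Dom∩ at merges:
  B6: preds {B4,B5,B7}: {B0,B1,B4} ∩ {B0,B1,B4,B5} ∩ {B0,B1,B4,B6,B7} = {B0,B1,B4}; idom=B4

idom(B6) = B4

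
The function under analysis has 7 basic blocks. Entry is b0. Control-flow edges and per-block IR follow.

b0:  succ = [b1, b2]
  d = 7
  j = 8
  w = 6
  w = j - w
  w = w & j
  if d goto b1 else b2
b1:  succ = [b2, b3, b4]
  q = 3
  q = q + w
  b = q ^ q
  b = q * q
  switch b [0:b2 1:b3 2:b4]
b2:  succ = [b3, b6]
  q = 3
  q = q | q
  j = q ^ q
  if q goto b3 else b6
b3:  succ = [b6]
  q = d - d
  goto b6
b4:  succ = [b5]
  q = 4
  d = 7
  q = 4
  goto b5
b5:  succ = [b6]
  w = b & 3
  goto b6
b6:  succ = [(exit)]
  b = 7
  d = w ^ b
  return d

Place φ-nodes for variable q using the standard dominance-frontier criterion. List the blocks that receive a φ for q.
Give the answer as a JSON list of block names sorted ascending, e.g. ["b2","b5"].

idom tree: b1←b0 b2←b0 b3←b0 b4←b1 b5←b4 b6←b0
Dom at joins:
  b2: preds {b0,b1}: {b0} ∩ {b0,b1} = {b0}; idom=b0
  b3: preds {b1,b2}: {b0,b1} ∩ {b0,b2} = {b0}; idom=b0
  b6: preds {b2,b3,b5}: {b0,b2} ∩ {b0,b3} ∩ {b0,b1,b4,b5} = {b0}; idom=b0

Frontier:
  b2←b0: walk · to b0
  b2←b1: walk b1 to b0
  b3←b1: walk b1 to b0
  b3←b2: walk b2 to b0
  b6←b2: walk b2 to b0
  b6←b3: walk b3 to b0
  b6←b5: walk b5→b4→b1 to b0
  b0: DF=∅
  b1: DF={b2,b3,b6}
  b2: DF={b3,b6}
  b3: DF={b6}
  b4: DF={b6}
  b5: DF={b6}
  b6: DF=∅

φ for q: defs {b1,b2,b3,b4}
  DF⁺ = {b2,b3,b6}

Answer: ["b2", "b3", "b6"]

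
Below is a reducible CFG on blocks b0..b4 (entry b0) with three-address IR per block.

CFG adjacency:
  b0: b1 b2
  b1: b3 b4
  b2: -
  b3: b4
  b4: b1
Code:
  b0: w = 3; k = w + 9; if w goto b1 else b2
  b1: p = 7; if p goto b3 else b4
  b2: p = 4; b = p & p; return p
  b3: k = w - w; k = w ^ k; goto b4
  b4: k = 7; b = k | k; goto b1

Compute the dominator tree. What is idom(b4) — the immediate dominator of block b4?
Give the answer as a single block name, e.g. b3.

Answer: b1

Analysis:
idom tree: b1←b0 b2←b0 b3←b1 b4←b1
Join-block Dom:
  b1: preds {b0,b4}: {b0} ∩ {b0,b1,b4} = {b0}; idom=b0
  b4: preds {b1,b3}: {b0,b1} ∩ {b0,b1,b3} = {b0,b1}; idom=b1

idom(b4) = b1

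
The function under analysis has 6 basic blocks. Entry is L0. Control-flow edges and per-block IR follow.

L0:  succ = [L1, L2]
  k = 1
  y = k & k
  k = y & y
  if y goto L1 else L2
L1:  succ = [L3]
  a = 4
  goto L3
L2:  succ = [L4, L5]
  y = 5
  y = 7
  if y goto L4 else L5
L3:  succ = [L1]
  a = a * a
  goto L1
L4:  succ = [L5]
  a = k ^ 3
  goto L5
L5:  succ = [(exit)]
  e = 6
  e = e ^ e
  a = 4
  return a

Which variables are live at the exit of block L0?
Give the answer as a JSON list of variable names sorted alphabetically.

Answer: ["k"]

Derivation:
Block summaries:
  L0: def={k,y} ue=∅
  L1: def={a} ue=∅
  L2: def={y} ue=∅
  L3: def={a} ue={a}
  L4: def={a} ue={k}
  L5: def={a,e} ue=∅

Backward fixpoint:
  L0: in=∅ out={k}
  L1: in=∅ out={a}
  L2: in={k} out={k}
  L3: in={a} out=∅
  L4: in={k} out=∅
  L5: in=∅ out=∅

live-out(L0) = ["k"]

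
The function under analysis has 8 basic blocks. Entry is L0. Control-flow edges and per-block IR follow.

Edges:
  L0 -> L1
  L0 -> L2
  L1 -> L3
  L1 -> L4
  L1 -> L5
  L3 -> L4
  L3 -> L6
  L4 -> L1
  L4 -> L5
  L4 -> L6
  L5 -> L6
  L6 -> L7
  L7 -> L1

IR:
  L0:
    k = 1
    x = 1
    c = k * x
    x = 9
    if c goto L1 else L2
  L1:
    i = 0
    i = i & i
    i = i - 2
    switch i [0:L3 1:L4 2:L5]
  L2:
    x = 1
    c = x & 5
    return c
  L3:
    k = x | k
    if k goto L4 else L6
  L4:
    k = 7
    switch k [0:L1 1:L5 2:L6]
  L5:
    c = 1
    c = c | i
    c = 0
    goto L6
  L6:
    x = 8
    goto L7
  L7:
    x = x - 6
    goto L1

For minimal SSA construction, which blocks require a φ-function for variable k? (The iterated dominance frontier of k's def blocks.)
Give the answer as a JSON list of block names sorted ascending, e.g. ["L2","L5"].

Answer: ["L1", "L4", "L5", "L6"]

Working:
idom tree: L1←L0 L2←L0 L3←L1 L4←L1 L5←L1 L6←L1 L7←L6
Dom∩ at merges:
  L1: preds {L0,L4,L7}: {L0} ∩ {L0,L1,L4} ∩ {L0,L1,L6,L7} = {L0}; idom=L0
  L4: preds {L1,L3}: {L0,L1} ∩ {L0,L1,L3} = {L0,L1}; idom=L1
  L5: preds {L1,L4}: {L0,L1} ∩ {L0,L1,L4} = {L0,L1}; idom=L1
  L6: preds {L3,L4,L5}: {L0,L1,L3} ∩ {L0,L1,L4} ∩ {L0,L1,L5} = {L0,L1}; idom=L1

DF walk-up:
  join L1 pred L0: · stop@L0
  join L1 pred L4: L4→L1 stop@L0
  join L1 pred L7: L7→L6→L1 stop@L0
  join L4 pred L1: · stop@L1
  join L4 pred L3: L3 stop@L1
  join L5 pred L1: · stop@L1
  join L5 pred L4: L4 stop@L1
  join L6 pred L3: L3 stop@L1
  join L6 pred L4: L4 stop@L1
  join L6 pred L5: L5 stop@L1
  L0: DF=∅
  L1: DF={L1}
  L2: DF=∅
  L3: DF={L4,L6}
  L4: DF={L1,L5,L6}
  L5: DF={L6}
  L6: DF={L1}
  L7: DF={L1}

φ for k: defs {L0,L3,L4}
  DF⁺ = {L1,L4,L5,L6}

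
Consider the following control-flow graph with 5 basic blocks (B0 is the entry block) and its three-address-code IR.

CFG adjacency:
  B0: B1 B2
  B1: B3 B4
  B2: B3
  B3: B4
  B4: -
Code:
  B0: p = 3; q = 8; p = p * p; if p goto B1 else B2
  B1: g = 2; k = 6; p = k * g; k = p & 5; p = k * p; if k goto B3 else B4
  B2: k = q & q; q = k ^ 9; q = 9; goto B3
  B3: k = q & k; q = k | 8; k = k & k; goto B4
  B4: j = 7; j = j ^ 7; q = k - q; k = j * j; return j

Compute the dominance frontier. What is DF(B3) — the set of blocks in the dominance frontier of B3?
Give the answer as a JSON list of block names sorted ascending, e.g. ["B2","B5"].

idom tree: B1←B0 B2←B0 B3←B0 B4←B0
Dom∩ at merges:
  B3: preds {B1,B2}: {B0,B1} ∩ {B0,B2} = {B0}; idom=B0
  B4: preds {B1,B3}: {B0,B1} ∩ {B0,B3} = {B0}; idom=B0

DF derivation:
  B3←B1: walk B1 to B0
  B3←B2: walk B2 to B0
  B4←B1: walk B1 to B0
  B4←B3: walk B3 to B0
  DF(B0)=∅
  DF(B1)={B3,B4}
  DF(B2)={B3}
  DF(B3)={B4}
  DF(B4)=∅

DF(B3) = ["B4"]

Answer: ["B4"]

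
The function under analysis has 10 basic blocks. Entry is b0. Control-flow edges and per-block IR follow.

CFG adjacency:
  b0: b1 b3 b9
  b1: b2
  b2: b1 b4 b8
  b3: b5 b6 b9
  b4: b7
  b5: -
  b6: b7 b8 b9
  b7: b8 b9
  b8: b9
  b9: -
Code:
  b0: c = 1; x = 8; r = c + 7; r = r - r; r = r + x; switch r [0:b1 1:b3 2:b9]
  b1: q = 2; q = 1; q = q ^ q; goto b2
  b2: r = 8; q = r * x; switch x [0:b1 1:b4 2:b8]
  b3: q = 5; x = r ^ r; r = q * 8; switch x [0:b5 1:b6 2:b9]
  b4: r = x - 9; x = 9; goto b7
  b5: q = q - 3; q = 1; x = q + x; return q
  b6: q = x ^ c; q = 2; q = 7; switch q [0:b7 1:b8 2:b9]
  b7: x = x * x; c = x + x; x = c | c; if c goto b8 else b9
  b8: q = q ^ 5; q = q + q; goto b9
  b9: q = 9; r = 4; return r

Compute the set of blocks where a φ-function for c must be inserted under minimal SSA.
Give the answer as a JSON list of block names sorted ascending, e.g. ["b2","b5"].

Answer: ["b8", "b9"]

Working:
idom tree: b1←b0 b2←b1 b3←b0 b4←b2 b5←b3 b6←b3 b7←b0 b8←b0 b9←b0
Dom at joins:
  b1: preds {b0,b2}: {b0} ∩ {b0,b1,b2} = {b0}; idom=b0
  b7: preds {b4,b6}: {b0,b1,b2,b4} ∩ {b0,b3,b6} = {b0}; idom=b0
  b8: preds {b2,b6,b7}: {b0,b1,b2} ∩ {b0,b3,b6} ∩ {b0,b7} = {b0}; idom=b0
  b9: preds {b0,b3,b6,b7,b8}: {b0} ∩ {b0,b3} ∩ {b0,b3,b6} ∩ {b0,b7} ∩ {b0,b8} = {b0}; idom=b0

DF derivation:
  b1←b0: walk · to b0
  b1←b2: walk b2→b1 to b0
  b7←b4: walk b4→b2→b1 to b0
  b7←b6: walk b6→b3 to b0
  b8←b2: walk b2→b1 to b0
  b8←b6: walk b6→b3 to b0
  b8←b7: walk b7 to b0
  b9←b0: walk · to b0
  b9←b3: walk b3 to b0
  b9←b6: walk b6→b3 to b0
  b9←b7: walk b7 to b0
  b9←b8: walk b8 to b0
  DF(b0)=∅
  DF(b1)={b1,b7,b8}
  DF(b2)={b1,b7,b8}
  DF(b3)={b7,b8,b9}
  DF(b4)={b7}
  DF(b5)=∅
  DF(b6)={b7,b8,b9}
  DF(b7)={b8,b9}
  DF(b8)={b9}
  DF(b9)=∅

φ for c: defs {b0,b7}
  DF⁺ = {b8,b9}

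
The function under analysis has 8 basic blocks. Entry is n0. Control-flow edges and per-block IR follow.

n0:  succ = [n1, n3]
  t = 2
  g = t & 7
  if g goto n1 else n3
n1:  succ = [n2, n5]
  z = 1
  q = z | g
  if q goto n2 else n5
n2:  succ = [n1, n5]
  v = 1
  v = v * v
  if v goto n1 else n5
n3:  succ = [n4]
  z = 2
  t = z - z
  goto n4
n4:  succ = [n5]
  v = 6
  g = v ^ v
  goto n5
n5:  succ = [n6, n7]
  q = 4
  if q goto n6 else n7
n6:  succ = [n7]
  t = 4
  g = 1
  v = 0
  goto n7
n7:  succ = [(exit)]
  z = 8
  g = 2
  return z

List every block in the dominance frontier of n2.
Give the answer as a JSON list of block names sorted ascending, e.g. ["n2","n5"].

idom tree: n1←n0 n2←n1 n3←n0 n4←n3 n5←n0 n6←n5 n7←n5
Dom∩ at merges:
  n1: preds {n0,n2}: {n0} ∩ {n0,n1,n2} = {n0}; idom=n0
  n5: preds {n1,n2,n4}: {n0,n1} ∩ {n0,n1,n2} ∩ {n0,n3,n4} = {n0}; idom=n0
  n7: preds {n5,n6}: {n0,n5} ∩ {n0,n5,n6} = {n0,n5}; idom=n5

DF derivation:
  n1←n0: walk · to n0
  n1←n2: walk n2→n1 to n0
  n5←n1: walk n1 to n0
  n5←n2: walk n2→n1 to n0
  n5←n4: walk n4→n3 to n0
  n7←n5: walk · to n5
  n7←n6: walk n6 to n5
  DF(n0)=∅
  DF(n1)={n1,n5}
  DF(n2)={n1,n5}
  DF(n3)={n5}
  DF(n4)={n5}
  DF(n5)=∅
  DF(n6)={n7}
  DF(n7)=∅

DF(n2) = ["n1", "n5"]

Answer: ["n1", "n5"]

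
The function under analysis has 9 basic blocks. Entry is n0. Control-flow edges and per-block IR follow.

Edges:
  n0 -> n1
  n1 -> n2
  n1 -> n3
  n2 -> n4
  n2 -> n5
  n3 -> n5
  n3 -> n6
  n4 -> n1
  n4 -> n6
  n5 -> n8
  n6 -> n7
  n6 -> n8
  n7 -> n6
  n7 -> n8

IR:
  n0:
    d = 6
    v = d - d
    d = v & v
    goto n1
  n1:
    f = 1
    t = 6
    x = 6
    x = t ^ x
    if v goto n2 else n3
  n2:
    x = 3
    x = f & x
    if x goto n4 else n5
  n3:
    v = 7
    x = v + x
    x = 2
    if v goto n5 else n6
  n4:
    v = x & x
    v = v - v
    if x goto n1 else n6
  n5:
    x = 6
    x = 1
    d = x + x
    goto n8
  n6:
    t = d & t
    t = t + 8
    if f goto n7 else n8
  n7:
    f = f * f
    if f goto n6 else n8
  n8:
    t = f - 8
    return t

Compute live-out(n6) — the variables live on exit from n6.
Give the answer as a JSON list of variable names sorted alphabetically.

Block summaries:
  n0: def={d,v} ue=∅
  n1: def={f,t,x} ue={v}
  n2: def={x} ue={f}
  n3: def={v,x} ue={x}
  n4: def={v} ue={x}
  n5: def={d,x} ue=∅
  n6: def={t} ue={d,f,t}
  n7: def={f} ue={f}
  n8: def={t} ue={f}

Backward fixpoint:
  n0 li=∅ lo={d,v}
  n1 li={d,v} lo={d,f,t,x}
  n2 li={d,f,t} lo={d,f,t,x}
  n3 li={d,f,t,x} lo={d,f,t}
  n4 li={d,f,t,x} lo={d,f,t,v}
  n5 li={f} lo={f}
  n6 li={d,f,t} lo={d,f,t}
  n7 li={d,f,t} lo={d,f,t}
  n8 li={f} lo=∅

live-out(n6) = ["d", "f", "t"]

Answer: ["d", "f", "t"]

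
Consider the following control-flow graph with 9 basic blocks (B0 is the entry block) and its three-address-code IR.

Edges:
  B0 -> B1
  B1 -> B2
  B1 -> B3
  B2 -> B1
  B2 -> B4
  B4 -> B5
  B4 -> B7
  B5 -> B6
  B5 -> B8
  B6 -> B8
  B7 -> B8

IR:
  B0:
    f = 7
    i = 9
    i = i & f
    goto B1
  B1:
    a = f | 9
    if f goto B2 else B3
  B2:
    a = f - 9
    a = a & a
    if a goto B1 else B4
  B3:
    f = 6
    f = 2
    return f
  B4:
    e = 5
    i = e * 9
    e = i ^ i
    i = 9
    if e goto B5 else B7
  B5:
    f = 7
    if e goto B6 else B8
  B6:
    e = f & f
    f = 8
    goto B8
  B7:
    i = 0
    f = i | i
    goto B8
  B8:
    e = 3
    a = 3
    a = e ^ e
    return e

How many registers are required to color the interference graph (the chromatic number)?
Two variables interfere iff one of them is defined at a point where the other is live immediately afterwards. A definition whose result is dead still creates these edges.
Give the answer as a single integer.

Answer: 3

Working:
Block summaries:
  B0: {f,i} / ∅
  B1: {a} / {f}
  B2: {a} / {f}
  B3: {f} / ∅
  B4: {e,i} / ∅
  B5: {f} / {e}
  B6: {e,f} / {f}
  B7: {f,i} / ∅
  B8: {a,e} / ∅

Liveness:
  B0: in=∅ out={f}
  B1: in={f} out={f}
  B2: in={f} out={f}
  B3: in=∅ out=∅
  B4: in=∅ out={e}
  B5: in={e} out={f}
  B6: in={f} out=∅
  B7: in=∅ out=∅
  B8: in=∅ out=∅

Conflict graph:
  a: {e,f}
  e: {a,f,i}
  f: {a,e,i}
  i: {e,f}

Chromatic number:
  lower bound: {a,e,f} mutually conflict ⇒ χ ≥ 3
  3-colouring: c0={e}  c1={f}  c2={a,i}
  χ = 3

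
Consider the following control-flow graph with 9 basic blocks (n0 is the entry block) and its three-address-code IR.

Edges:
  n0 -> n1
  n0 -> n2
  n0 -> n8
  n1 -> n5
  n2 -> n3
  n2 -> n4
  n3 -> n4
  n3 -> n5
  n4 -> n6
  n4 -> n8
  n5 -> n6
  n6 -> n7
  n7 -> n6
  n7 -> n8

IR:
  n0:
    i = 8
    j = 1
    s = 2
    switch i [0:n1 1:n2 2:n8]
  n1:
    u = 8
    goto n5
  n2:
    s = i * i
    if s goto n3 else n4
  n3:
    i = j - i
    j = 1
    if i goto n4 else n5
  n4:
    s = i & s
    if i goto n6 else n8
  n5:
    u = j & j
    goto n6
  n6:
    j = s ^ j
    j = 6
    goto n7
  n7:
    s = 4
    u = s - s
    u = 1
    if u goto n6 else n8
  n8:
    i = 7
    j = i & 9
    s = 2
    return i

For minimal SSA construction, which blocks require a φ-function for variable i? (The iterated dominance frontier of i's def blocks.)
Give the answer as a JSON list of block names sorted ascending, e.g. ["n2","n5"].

Answer: ["n4", "n5", "n6", "n8"]

Derivation:
idom tree: n1←n0 n2←n0 n3←n2 n4←n2 n5←n0 n6←n0 n7←n6 n8←n0
Dom at joins:
  n4: preds {n2,n3}: {n0,n2} ∩ {n0,n2,n3} = {n0,n2}; idom=n2
  n5: preds {n1,n3}: {n0,n1} ∩ {n0,n2,n3} = {n0}; idom=n0
  n6: preds {n4,n5,n7}: {n0,n2,n4} ∩ {n0,n5} ∩ {n0,n6,n7} = {n0}; idom=n0
  n8: preds {n0,n4,n7}: {n0} ∩ {n0,n2,n4} ∩ {n0,n6,n7} = {n0}; idom=n0

DF derivation:
  join n4 pred n2: · stop@n2
  join n4 pred n3: n3 stop@n2
  join n5 pred n1: n1 stop@n0
  join n5 pred n3: n3→n2 stop@n0
  join n6 pred n4: n4→n2 stop@n0
  join n6 pred n5: n5 stop@n0
  join n6 pred n7: n7→n6 stop@n0
  join n8 pred n0: · stop@n0
  join n8 pred n4: n4→n2 stop@n0
  join n8 pred n7: n7→n6 stop@n0
  n0: DF=∅
  n1: DF={n5}
  n2: DF={n5,n6,n8}
  n3: DF={n4,n5}
  n4: DF={n6,n8}
  n5: DF={n6}
  n6: DF={n6,n8}
  n7: DF={n6,n8}
  n8: DF=∅

φ for i: defs {n0,n3,n8}
  DF⁺ = {n4,n5,n6,n8}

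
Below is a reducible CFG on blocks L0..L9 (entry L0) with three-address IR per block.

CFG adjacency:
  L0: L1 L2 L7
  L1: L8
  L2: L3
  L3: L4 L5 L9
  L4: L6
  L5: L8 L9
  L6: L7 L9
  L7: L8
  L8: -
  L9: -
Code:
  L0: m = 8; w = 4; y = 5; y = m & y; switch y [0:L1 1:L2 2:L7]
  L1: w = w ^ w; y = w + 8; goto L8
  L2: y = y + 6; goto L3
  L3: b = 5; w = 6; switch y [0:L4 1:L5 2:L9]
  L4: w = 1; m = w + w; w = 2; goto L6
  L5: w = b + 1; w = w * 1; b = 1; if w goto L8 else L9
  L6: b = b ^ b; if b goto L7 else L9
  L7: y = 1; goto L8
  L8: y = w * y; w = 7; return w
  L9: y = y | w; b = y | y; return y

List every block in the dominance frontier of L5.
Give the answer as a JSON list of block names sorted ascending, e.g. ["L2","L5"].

Answer: ["L8", "L9"]

Working:
idom tree: L1←L0 L2←L0 L3←L2 L4←L3 L5←L3 L6←L4 L7←L0 L8←L0 L9←L3
Dom at joins:
  L7: preds {L0,L6}: {L0} ∩ {L0,L2,L3,L4,L6} = {L0}; idom=L0
  L8: preds {L1,L5,L7}: {L0,L1} ∩ {L0,L2,L3,L5} ∩ {L0,L7} = {L0}; idom=L0
  L9: preds {L3,L5,L6}: {L0,L2,L3} ∩ {L0,L2,L3,L5} ∩ {L0,L2,L3,L4,L6} = {L0,L2,L3}; idom=L3

Frontier:
  L7←L0: walk · to L0
  L7←L6: walk L6→L4→L3→L2 to L0
  L8←L1: walk L1 to L0
  L8←L5: walk L5→L3→L2 to L0
  L8←L7: walk L7 to L0
  L9←L3: walk · to L3
  L9←L5: walk L5 to L3
  L9←L6: walk L6→L4 to L3
  L0 → ∅
  L1 → {L8}
  L2 → {L7,L8}
  L3 → {L7,L8}
  L4 → {L7,L9}
  L5 → {L8,L9}
  L6 → {L7,L9}
  L7 → {L8}
  L8 → ∅
  L9 → ∅

DF(L5) = ["L8", "L9"]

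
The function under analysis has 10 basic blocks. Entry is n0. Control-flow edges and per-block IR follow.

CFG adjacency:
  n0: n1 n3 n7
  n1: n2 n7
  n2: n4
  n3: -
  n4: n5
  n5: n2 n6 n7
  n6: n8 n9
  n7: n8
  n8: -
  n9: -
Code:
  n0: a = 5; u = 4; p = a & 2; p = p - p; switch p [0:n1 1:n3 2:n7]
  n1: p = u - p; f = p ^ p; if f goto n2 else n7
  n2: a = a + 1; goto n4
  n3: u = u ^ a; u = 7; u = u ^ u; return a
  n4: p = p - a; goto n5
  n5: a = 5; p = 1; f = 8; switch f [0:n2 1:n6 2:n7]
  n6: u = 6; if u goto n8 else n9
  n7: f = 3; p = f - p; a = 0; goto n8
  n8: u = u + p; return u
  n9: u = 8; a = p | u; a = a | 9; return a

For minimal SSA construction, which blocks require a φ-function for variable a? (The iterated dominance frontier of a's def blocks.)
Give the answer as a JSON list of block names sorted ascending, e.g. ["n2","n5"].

idom tree: n1←n0 n2←n1 n3←n0 n4←n2 n5←n4 n6←n5 n7←n0 n8←n0 n9←n6
Dom∩ at merges:
  n2: preds {n1,n5}: {n0,n1} ∩ {n0,n1,n2,n4,n5} = {n0,n1}; idom=n1
  n7: preds {n0,n1,n5}: {n0} ∩ {n0,n1} ∩ {n0,n1,n2,n4,n5} = {n0}; idom=n0
  n8: preds {n6,n7}: {n0,n1,n2,n4,n5,n6} ∩ {n0,n7} = {n0}; idom=n0

DF walk-up:
  n2←n1: walk · to n1
  n2←n5: walk n5→n4→n2 to n1
  n7←n0: walk · to n0
  n7←n1: walk n1 to n0
  n7←n5: walk n5→n4→n2→n1 to n0
  n8←n6: walk n6→n5→n4→n2→n1 to n0
  n8←n7: walk n7 to n0
  n0: DF=∅
  n1: DF={n7,n8}
  n2: DF={n2,n7,n8}
  n3: DF=∅
  n4: DF={n2,n7,n8}
  n5: DF={n2,n7,n8}
  n6: DF={n8}
  n7: DF={n8}
  n8: DF=∅
  n9: DF=∅

φ for a: defs {n0,n2,n5,n7,n9}
  DF⁺ = {n2,n7,n8}

Answer: ["n2", "n7", "n8"]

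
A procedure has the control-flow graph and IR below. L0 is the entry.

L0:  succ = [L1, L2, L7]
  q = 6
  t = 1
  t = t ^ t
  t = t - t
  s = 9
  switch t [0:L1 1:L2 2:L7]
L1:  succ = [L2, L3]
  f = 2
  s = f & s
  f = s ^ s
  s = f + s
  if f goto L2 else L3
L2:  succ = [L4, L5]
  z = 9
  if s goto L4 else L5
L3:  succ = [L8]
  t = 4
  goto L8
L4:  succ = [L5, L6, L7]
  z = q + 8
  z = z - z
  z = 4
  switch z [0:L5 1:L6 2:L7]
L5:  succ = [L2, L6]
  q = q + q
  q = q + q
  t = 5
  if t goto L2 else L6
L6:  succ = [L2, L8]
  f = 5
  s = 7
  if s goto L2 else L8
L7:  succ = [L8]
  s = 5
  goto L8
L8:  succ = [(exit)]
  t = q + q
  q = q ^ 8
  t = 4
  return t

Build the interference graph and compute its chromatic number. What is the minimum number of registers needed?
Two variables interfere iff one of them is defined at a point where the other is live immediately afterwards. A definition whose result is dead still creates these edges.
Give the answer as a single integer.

Block summaries:
  L0 def {q,s,t} use ∅
  L1 def {f,s} use {s}
  L2 def {z} use {s}
  L3 def {t} use ∅
  L4 def {z} use {q}
  L5 def {q,t} use {q}
  L6 def {f,s} use ∅
  L7 def {s} use ∅
  L8 def {q,t} use {q}

Liveness:
  live L0: ∅→{q,s}
  live L1: {q,s}→{q,s}
  live L2: {q,s}→{q,s}
  live L3: {q}→{q}
  live L4: {q,s}→{q,s}
  live L5: {q,s}→{q,s}
  live L6: {q}→{q,s}
  live L7: {q}→{q}
  live L8: {q}→∅

Interfere edges:
  f — {q,s}
  q — {f,s,t,z}
  s — {f,q,t,z}
  t — {q,s}
  z — {q,s}

Chromatic number:
  {f,q,s} pairwise interfere (3-clique) ⇒ χ ≥ 3
  assign f→c2 q→c0 s→c1 t→c2 z→c2 — no edge inside a register ⇒ χ ≤ 3
  χ = 3

Answer: 3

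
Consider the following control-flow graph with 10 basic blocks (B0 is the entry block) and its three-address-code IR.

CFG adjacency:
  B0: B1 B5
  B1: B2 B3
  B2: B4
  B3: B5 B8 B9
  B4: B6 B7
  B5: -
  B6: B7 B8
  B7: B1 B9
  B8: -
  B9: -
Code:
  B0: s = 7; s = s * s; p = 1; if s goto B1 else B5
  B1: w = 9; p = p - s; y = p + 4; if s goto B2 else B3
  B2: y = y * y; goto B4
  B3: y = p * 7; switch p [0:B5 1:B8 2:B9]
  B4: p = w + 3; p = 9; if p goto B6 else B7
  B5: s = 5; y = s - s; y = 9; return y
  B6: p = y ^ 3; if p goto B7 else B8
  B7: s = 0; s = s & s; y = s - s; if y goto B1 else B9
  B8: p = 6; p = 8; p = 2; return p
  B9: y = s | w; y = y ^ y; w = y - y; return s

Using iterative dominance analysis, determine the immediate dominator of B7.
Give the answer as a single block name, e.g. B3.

Answer: B4

Working:
idom tree: B1←B0 B2←B1 B3←B1 B4←B2 B5←B0 B6←B4 B7←B4 B8←B1 B9←B1
Dom∩ at merges:
  B1: preds {B0,B7}: {B0} ∩ {B0,B1,B2,B4,B7} = {B0}; idom=B0
  B5: preds {B0,B3}: {B0} ∩ {B0,B1,B3} = {B0}; idom=B0
  B7: preds {B4,B6}: {B0,B1,B2,B4} ∩ {B0,B1,B2,B4,B6} = {B0,B1,B2,B4}; idom=B4
  B8: preds {B3,B6}: {B0,B1,B3} ∩ {B0,B1,B2,B4,B6} = {B0,B1}; idom=B1
  B9: preds {B3,B7}: {B0,B1,B3} ∩ {B0,B1,B2,B4,B7} = {B0,B1}; idom=B1

idom(B7) = B4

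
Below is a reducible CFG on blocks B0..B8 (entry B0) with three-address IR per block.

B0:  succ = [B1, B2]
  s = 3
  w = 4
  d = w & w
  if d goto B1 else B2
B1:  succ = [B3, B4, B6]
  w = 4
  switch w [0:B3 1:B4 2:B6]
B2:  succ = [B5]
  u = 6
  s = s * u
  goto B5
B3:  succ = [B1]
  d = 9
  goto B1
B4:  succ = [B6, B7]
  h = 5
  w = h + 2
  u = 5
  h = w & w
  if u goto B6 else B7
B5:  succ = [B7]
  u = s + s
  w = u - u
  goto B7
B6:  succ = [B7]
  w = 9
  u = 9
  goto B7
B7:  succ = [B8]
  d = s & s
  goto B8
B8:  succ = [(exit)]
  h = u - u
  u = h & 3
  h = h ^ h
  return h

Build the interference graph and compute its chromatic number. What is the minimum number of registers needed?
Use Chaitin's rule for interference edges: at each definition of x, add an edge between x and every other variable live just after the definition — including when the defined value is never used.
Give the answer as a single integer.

Per-block:
  B0 def {d,s,w} use ∅
  B1 def {w} use ∅
  B2 def {s,u} use {s}
  B3 def {d} use ∅
  B4 def {h,u,w} use ∅
  B5 def {u,w} use {s}
  B6 def {u,w} use ∅
  B7 def {d} use {s}
  B8 def {h,u} use {u}

Live sets:
  B0: in=∅ out={s}
  B1: in={s} out={s}
  B2: in={s} out={s}
  B3: in={s} out={s}
  B4: in={s} out={s,u}
  B5: in={s} out={s,u}
  B6: in={s} out={s,u}
  B7: in={s,u} out={u}
  B8: in={u} out=∅

Conflict graph:
  d: {s,u}
  h: {s,u}
  s: {d,h,u,w}
  u: {d,h,s,w}
  w: {s,u}

Colouring:
  clique {d,s,u} ⇒ need ≥ 3
  assign d→c2 h→c2 s→c0 u→c1 w→c2 — no edge inside a register ⇒ χ ≤ 3
  χ = 3

Answer: 3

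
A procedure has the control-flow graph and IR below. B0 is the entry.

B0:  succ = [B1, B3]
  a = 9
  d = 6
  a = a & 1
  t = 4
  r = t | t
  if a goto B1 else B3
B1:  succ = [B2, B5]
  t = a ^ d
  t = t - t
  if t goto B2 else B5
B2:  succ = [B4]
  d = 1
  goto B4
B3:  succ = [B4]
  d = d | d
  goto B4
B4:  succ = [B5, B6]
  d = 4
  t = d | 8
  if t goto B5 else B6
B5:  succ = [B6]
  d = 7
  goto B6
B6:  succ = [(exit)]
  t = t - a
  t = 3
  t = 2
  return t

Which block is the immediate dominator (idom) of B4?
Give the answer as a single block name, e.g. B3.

Answer: B0

Derivation:
idom tree: B1←B0 B2←B1 B3←B0 B4←B0 B5←B0 B6←B0
Join-block Dom:
  B4: preds {B2,B3}: {B0,B1,B2} ∩ {B0,B3} = {B0}; idom=B0
  B5: preds {B1,B4}: {B0,B1} ∩ {B0,B4} = {B0}; idom=B0
  B6: preds {B4,B5}: {B0,B4} ∩ {B0,B5} = {B0}; idom=B0

idom(B4) = B0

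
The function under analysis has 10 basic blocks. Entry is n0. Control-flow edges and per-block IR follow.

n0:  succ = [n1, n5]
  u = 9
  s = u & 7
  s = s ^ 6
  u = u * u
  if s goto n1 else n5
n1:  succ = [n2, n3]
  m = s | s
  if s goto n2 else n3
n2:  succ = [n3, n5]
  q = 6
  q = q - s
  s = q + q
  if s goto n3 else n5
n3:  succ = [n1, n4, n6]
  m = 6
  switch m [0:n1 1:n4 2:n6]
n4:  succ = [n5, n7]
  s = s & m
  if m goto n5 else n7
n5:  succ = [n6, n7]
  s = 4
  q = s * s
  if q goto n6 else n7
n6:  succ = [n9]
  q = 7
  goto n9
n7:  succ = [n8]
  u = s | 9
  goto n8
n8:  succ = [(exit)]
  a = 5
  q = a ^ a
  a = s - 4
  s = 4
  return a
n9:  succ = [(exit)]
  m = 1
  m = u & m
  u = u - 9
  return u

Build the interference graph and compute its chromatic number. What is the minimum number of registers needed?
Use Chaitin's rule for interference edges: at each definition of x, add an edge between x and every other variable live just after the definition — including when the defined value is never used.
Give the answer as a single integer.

Per-block:
  n0 def {s,u} use ∅
  n1 def {m} use {s}
  n2 def {q,s} use {s}
  n3 def {m} use ∅
  n4 def {s} use {m,s}
  n5 def {q,s} use ∅
  n6 def {q} use ∅
  n7 def {u} use {s}
  n8 def {a,q,s} use {s}
  n9 def {m,u} use {u}

Liveness:
  n0 li=∅ lo={s,u}
  n1 li={s,u} lo={s,u}
  n2 li={s,u} lo={s,u}
  n3 li={s,u} lo={m,s,u}
  n4 li={m,s,u} lo={s,u}
  n5 li={u} lo={s,u}
  n6 li={u} lo={u}
  n7 li={s} lo={s}
  n8 li={s} lo=∅
  n9 li={u} lo=∅

Conflict graph:
  a: {s}
  m: {s,u}
  q: {s,u}
  s: {a,m,q,u}
  u: {m,q,s}

Colouring:
  lower bound: {m,s,u} mutually conflict ⇒ χ ≥ 3
  3-colouring: R0={s}  R1={a,u}  R2={m,q}
  χ = 3

Answer: 3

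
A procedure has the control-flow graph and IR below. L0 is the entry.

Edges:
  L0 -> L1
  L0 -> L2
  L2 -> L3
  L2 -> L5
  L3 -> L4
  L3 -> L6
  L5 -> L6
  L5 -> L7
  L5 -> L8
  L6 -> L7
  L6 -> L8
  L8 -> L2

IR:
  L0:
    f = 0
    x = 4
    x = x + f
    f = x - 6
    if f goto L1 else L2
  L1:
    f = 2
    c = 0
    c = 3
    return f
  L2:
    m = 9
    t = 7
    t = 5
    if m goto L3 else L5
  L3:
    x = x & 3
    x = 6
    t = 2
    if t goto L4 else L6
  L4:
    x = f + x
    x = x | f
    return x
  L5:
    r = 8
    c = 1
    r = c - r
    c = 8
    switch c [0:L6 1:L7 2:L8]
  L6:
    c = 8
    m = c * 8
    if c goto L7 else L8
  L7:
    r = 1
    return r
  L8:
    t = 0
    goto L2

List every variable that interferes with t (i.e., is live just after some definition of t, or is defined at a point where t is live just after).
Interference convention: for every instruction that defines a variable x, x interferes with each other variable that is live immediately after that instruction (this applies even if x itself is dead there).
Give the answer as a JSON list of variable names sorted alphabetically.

Per-block:
  L0 def {f,x} use ∅
  L1 def {c,f} use ∅
  L2 def {m,t} use ∅
  L3 def {t,x} use {x}
  L4 def {x} use {f,x}
  L5 def {c,r} use ∅
  L6 def {c,m} use ∅
  L7 def {r} use ∅
  L8 def {t} use ∅

Liveness:
  L0 li=∅ lo={f,x}
  L1 li=∅ lo=∅
  L2 li={f,x} lo={f,x}
  L3 li={f,x} lo={f,x}
  L4 li={f,x} lo=∅
  L5 li={f,x} lo={f,x}
  L6 li={f,x} lo={f,x}
  L7 li=∅ lo=∅
  L8 li={f,x} lo={f,x}

Interference:
  c: {f,m,r,x}
  f: {c,m,r,t,x}
  m: {c,f,t,x}
  r: {c,f,x}
  t: {f,m,x}
  x: {c,f,m,r,t}

N(t) = ["f", "m", "x"]

Answer: ["f", "m", "x"]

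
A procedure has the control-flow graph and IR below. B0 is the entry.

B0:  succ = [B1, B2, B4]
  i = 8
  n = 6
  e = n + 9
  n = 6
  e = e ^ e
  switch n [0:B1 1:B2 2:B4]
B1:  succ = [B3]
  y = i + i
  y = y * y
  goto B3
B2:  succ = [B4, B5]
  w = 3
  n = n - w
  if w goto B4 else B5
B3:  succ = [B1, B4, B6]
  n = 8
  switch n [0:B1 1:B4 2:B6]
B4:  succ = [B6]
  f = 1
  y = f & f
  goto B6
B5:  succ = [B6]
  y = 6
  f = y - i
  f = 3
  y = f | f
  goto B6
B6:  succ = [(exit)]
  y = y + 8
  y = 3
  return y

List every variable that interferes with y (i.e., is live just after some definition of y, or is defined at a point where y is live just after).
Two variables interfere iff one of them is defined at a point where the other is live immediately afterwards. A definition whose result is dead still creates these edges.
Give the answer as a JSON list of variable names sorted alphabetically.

Block summaries:
  B0: {e,i,n} / ∅
  B1: {y} / {i}
  B2: {n,w} / {n}
  B3: {n} / ∅
  B4: {f,y} / ∅
  B5: {f,y} / {i}
  B6: {y} / {y}

Liveness:
  live B0: ∅→{i,n}
  live B1: {i}→{i,y}
  live B2: {i,n}→{i}
  live B3: {i,y}→{i,y}
  live B4: ∅→{y}
  live B5: {i}→{y}
  live B6: {y}→∅

Conflict graph:
  e — {i,n}
  f — ∅
  i — {e,n,w,y}
  n — {e,i,w,y}
  w — {i,n}
  y — {i,n}

N(y) = ["i", "n"]

Answer: ["i", "n"]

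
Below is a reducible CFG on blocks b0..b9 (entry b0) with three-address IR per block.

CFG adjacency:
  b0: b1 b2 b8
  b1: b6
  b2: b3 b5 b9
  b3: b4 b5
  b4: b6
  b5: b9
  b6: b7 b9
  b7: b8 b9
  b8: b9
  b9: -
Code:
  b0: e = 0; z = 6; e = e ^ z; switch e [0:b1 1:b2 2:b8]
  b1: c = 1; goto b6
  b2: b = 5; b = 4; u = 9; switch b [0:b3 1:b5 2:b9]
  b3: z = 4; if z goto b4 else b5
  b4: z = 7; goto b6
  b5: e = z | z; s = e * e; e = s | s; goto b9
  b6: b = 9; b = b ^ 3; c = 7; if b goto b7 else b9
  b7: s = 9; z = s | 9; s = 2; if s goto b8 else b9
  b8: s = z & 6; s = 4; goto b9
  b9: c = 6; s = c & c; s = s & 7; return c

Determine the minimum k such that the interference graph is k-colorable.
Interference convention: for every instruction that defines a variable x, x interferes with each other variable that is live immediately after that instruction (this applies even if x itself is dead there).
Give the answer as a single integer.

Answer: 3

Analysis:
Per-block:
  b0 def {e,z} use ∅
  b1 def {c} use ∅
  b2 def {b,u} use ∅
  b3 def {z} use ∅
  b4 def {z} use ∅
  b5 def {e,s} use {z}
  b6 def {b,c} use ∅
  b7 def {s,z} use ∅
  b8 def {s} use {z}
  b9 def {c,s} use ∅

Backward fixpoint:
  live b0: ∅→{z}
  live b1: ∅→∅
  live b2: {z}→{z}
  live b3: ∅→{z}
  live b4: ∅→∅
  live b5: {z}→∅
  live b6: ∅→∅
  live b7: ∅→{z}
  live b8: {z}→∅
  live b9: ∅→∅

Conflict graph:
  b — {c,u,z}
  c — {b,s}
  e — {z}
  s — {c,z}
  u — {b,z}
  z — {b,e,s,u}

Colouring:
  lower bound: {b,u,z} mutually conflict ⇒ χ ≥ 3
  3-colouring: R0={c,z}  R1={b,e,s}  R2={u}
  χ = 3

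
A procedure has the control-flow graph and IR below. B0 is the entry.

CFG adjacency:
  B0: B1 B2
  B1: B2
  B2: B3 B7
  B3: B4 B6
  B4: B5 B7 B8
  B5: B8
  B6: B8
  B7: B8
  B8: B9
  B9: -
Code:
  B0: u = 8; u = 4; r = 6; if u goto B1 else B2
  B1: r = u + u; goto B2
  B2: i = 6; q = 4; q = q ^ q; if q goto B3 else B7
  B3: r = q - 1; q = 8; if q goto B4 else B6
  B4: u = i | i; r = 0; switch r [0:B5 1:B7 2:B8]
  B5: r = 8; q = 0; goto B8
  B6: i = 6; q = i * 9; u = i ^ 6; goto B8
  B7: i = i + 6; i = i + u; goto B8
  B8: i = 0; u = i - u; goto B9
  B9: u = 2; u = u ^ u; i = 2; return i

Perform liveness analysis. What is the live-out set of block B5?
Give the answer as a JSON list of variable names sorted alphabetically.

Answer: ["u"]

Analysis:
Block summaries:
  B0: {r,u} / ∅
  B1: {r} / {u}
  B2: {i,q} / ∅
  B3: {q,r} / {q}
  B4: {r,u} / {i}
  B5: {q,r} / ∅
  B6: {i,q,u} / ∅
  B7: {i} / {i,u}
  B8: {i,u} / {u}
  B9: {i,u} / ∅

Backward fixpoint:
  live B0: ∅→{u}
  live B1: {u}→{u}
  live B2: {u}→{i,q,u}
  live B3: {i,q}→{i}
  live B4: {i}→{i,u}
  live B5: {u}→{u}
  live B6: ∅→{u}
  live B7: {i,u}→{u}
  live B8: {u}→∅
  live B9: ∅→∅

live-out(B5) = ["u"]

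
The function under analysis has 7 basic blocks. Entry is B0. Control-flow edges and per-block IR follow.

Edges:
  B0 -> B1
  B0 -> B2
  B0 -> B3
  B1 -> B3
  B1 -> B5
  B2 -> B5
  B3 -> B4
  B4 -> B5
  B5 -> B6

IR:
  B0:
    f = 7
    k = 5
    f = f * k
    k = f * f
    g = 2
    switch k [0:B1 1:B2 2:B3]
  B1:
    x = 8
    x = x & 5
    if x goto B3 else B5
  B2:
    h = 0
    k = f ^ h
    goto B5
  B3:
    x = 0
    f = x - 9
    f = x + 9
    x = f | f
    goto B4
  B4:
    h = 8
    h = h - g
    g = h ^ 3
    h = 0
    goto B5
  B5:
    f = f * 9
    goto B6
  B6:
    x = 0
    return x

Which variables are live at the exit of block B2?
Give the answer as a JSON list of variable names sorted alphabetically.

Answer: ["f"]

Derivation:
def/use:
  B0: {f,g,k} / ∅
  B1: {x} / ∅
  B2: {h,k} / {f}
  B3: {f,x} / ∅
  B4: {g,h} / {g}
  B5: {f} / {f}
  B6: {x} / ∅

Liveness:
  B0: in=∅ out={f,g}
  B1: in={f,g} out={f,g}
  B2: in={f} out={f}
  B3: in={g} out={f,g}
  B4: in={f,g} out={f}
  B5: in={f} out=∅
  B6: in=∅ out=∅

live-out(B2) = ["f"]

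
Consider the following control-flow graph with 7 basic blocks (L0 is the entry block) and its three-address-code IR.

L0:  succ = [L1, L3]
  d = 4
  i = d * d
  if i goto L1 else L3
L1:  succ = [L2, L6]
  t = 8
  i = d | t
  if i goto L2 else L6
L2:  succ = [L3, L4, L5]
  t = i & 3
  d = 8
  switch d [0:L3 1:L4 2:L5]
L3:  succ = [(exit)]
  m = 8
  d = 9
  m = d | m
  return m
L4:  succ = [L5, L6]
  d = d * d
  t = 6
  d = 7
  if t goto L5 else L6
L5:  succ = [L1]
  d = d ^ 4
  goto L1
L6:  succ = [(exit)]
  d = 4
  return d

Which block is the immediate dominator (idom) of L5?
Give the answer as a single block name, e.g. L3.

Answer: L2

Analysis:
idom tree: L1←L0 L2←L1 L3←L0 L4←L2 L5←L2 L6←L1
Dom∩ at merges:
  L1: preds {L0,L5}: {L0} ∩ {L0,L1,L2,L5} = {L0}; idom=L0
  L3: preds {L0,L2}: {L0} ∩ {L0,L1,L2} = {L0}; idom=L0
  L5: preds {L2,L4}: {L0,L1,L2} ∩ {L0,L1,L2,L4} = {L0,L1,L2}; idom=L2
  L6: preds {L1,L4}: {L0,L1} ∩ {L0,L1,L2,L4} = {L0,L1}; idom=L1

idom(L5) = L2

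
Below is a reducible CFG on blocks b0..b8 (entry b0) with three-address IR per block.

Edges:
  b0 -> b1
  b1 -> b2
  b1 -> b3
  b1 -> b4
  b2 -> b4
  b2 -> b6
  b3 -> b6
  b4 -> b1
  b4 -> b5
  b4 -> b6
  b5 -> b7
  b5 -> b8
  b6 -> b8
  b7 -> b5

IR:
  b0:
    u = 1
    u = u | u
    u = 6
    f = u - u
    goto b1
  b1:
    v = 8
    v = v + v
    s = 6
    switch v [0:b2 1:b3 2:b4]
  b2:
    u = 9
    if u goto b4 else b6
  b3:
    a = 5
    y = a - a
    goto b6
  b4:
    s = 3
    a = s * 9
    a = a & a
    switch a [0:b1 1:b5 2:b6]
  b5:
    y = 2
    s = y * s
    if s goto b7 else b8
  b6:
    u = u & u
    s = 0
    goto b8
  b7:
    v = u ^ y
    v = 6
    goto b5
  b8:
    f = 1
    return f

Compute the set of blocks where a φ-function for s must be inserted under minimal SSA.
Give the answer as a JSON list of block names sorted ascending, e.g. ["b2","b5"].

Answer: ["b1", "b5", "b6", "b8"]

Analysis:
idom tree: b1←b0 b2←b1 b3←b1 b4←b1 b5←b4 b6←b1 b7←b5 b8←b1
Dom∩ at merges:
  b1: preds {b0,b4}: {b0} ∩ {b0,b1,b4} = {b0}; idom=b0
  b4: preds {b1,b2}: {b0,b1} ∩ {b0,b1,b2} = {b0,b1}; idom=b1
  b5: preds {b4,b7}: {b0,b1,b4} ∩ {b0,b1,b4,b5,b7} = {b0,b1,b4}; idom=b4
  b6: preds {b2,b3,b4}: {b0,b1,b2} ∩ {b0,b1,b3} ∩ {b0,b1,b4} = {b0,b1}; idom=b1
  b8: preds {b5,b6}: {b0,b1,b4,b5} ∩ {b0,b1,b6} = {b0,b1}; idom=b1

DF walk-up:
  join b1 pred b0: · stop@b0
  join b1 pred b4: b4→b1 stop@b0
  join b4 pred b1: · stop@b1
  join b4 pred b2: b2 stop@b1
  join b5 pred b4: · stop@b4
  join b5 pred b7: b7→b5 stop@b4
  join b6 pred b2: b2 stop@b1
  join b6 pred b3: b3 stop@b1
  join b6 pred b4: b4 stop@b1
  join b8 pred b5: b5→b4 stop@b1
  join b8 pred b6: b6 stop@b1
  b0: DF=∅
  b1: DF={b1}
  b2: DF={b4,b6}
  b3: DF={b6}
  b4: DF={b1,b6,b8}
  b5: DF={b5,b8}
  b6: DF={b8}
  b7: DF={b5}
  b8: DF=∅

φ for s: defs {b1,b4,b5,b6}
  DF⁺ = {b1,b5,b6,b8}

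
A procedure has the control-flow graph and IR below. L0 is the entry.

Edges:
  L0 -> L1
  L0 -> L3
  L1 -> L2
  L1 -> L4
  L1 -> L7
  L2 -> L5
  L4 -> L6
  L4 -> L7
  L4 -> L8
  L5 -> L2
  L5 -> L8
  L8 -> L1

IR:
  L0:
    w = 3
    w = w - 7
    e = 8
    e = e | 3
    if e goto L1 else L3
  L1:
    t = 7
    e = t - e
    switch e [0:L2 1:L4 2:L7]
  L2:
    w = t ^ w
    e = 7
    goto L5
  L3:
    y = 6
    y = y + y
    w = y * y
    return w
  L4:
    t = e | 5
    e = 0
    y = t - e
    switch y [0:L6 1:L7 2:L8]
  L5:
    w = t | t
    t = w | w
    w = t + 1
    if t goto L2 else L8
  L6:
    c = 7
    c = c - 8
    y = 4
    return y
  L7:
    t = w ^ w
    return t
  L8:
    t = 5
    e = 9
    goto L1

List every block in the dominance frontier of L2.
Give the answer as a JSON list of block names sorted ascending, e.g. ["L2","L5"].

Answer: ["L2", "L8"]

Working:
idom tree: L1←L0 L2←L1 L3←L0 L4←L1 L5←L2 L6←L4 L7←L1 L8←L1
Dom at joins:
  L1: preds {L0,L8}: {L0} ∩ {L0,L1,L8} = {L0}; idom=L0
  L2: preds {L1,L5}: {L0,L1} ∩ {L0,L1,L2,L5} = {L0,L1}; idom=L1
  L7: preds {L1,L4}: {L0,L1} ∩ {L0,L1,L4} = {L0,L1}; idom=L1
  L8: preds {L4,L5}: {L0,L1,L4} ∩ {L0,L1,L2,L5} = {L0,L1}; idom=L1

DF derivation:
  join L1 pred L0: · stop@L0
  join L1 pred L8: L8→L1 stop@L0
  join L2 pred L1: · stop@L1
  join L2 pred L5: L5→L2 stop@L1
  join L7 pred L1: · stop@L1
  join L7 pred L4: L4 stop@L1
  join L8 pred L4: L4 stop@L1
  join L8 pred L5: L5→L2 stop@L1
  L0 → ∅
  L1 → {L1}
  L2 → {L2,L8}
  L3 → ∅
  L4 → {L7,L8}
  L5 → {L2,L8}
  L6 → ∅
  L7 → ∅
  L8 → {L1}

DF(L2) = ["L2", "L8"]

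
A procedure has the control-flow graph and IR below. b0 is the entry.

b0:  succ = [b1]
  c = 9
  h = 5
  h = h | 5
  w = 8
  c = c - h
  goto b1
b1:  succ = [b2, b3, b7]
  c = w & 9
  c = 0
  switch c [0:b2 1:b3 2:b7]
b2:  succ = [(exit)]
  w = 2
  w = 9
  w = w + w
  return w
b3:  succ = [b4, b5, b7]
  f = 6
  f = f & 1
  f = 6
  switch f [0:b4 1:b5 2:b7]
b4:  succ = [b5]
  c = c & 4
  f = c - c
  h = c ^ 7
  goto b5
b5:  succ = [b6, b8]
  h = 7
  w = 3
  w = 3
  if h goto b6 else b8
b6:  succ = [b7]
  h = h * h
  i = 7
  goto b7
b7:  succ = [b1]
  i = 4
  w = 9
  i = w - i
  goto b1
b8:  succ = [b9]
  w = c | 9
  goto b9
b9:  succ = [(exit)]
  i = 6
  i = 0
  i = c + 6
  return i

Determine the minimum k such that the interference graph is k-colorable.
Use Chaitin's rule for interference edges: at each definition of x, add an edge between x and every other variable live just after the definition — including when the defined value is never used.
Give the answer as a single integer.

Answer: 3

Working:
Per-block:
  b0 def {c,h,w} use ∅
  b1 def {c} use {w}
  b2 def {w} use ∅
  b3 def {f} use ∅
  b4 def {c,f,h} use {c}
  b5 def {h,w} use ∅
  b6 def {h,i} use {h}
  b7 def {i,w} use ∅
  b8 def {w} use {c}
  b9 def {i} use {c}

Liveness:
  b0 li=∅ lo={w}
  b1 li={w} lo={c}
  b2 li=∅ lo=∅
  b3 li={c} lo={c}
  b4 li={c} lo={c}
  b5 li={c} lo={c,h}
  b6 li={h} lo=∅
  b7 li=∅ lo={w}
  b8 li={c} lo={c}
  b9 li={c} lo=∅

Conflict graph:
  c — {f,h,i,w}
  f — {c}
  h — {c,w}
  i — {c,w}
  w — {c,h,i}

Chromatic number:
  clique {c,h,w} ⇒ need ≥ 3
  assign c→R0 f→R1 h→R2 i→R2 w→R1 — no edge inside a register ⇒ χ ≤ 3
  χ = 3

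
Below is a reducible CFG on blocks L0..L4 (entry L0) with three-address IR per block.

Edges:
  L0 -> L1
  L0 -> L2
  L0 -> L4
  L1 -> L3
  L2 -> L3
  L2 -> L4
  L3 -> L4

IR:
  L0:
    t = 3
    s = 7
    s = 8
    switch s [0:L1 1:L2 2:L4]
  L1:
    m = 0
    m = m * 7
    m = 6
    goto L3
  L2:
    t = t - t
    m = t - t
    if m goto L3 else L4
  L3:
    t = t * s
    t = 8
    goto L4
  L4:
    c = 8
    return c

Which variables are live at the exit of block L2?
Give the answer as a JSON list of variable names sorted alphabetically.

Answer: ["s", "t"]

Derivation:
Block summaries:
  L0 def {s,t} use ∅
  L1 def {m} use ∅
  L2 def {m,t} use {t}
  L3 def {t} use {s,t}
  L4 def {c} use ∅

Liveness:
  L0: in=∅ out={s,t}
  L1: in={s,t} out={s,t}
  L2: in={s,t} out={s,t}
  L3: in={s,t} out=∅
  L4: in=∅ out=∅

live-out(L2) = ["s", "t"]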